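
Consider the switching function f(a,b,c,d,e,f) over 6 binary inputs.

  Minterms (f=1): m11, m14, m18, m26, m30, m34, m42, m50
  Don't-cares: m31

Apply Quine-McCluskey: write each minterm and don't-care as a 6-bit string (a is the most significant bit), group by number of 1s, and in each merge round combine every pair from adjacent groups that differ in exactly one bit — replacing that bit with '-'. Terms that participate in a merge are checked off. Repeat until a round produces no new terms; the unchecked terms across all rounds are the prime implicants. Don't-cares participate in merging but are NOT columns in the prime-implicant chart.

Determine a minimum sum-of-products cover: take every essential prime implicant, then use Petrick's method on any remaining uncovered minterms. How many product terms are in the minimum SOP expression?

size-2^0 implicants → 001011  001110(✓)  010010(✓)  011010(✓)  011110(✓)  011111(✓)  100010(✓)  101010(✓)  110010(✓)
size-2^1 implicants → -10010  0-1110  01-010  011-10  01111-  1-0010  10-010
Unchecked terms (primes): -10010, 0-1110, 001011, 01-010, 011-10, 01111-, 1-0010, 10-010
Minterm coverage:
  m11 ⊆ 001011 [E]
  m14 ⊆ 0-1110 [E]
  m18 ⊆ -10010,01-010
  m26 ⊆ 01-010,011-10
  m30 ⊆ 0-1110,011-10,01111-
  m34 ⊆ 1-0010,10-010
  m42 ⊆ 10-010 [E]
  m50 ⊆ -10010,1-0010
E = {0-1110, 001011, 10-010}
Petrick residual → -10010, 01-010
Cover = bc'd'ef' + a'cdef' + a'b'cd'ef + a'bd'ef' + ab'd'ef'  |cover|=5

5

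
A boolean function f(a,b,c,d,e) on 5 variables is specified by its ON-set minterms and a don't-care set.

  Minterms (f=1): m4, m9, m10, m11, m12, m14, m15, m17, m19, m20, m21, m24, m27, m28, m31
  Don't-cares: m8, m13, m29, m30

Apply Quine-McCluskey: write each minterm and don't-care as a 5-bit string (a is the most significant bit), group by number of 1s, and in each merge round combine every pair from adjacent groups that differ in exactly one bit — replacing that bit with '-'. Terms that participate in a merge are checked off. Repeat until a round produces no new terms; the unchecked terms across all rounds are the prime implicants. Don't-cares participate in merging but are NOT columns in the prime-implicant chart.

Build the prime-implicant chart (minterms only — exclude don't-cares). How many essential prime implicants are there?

3

size-2^0 implicants → 00100(✓)  01000(✓)  01001(✓)  01010(✓)  01011(✓)  01100(✓)  01101(✓)  01110(✓)  01111(✓)  10001(✓)  10011(✓)  10100(✓)  10101(✓)  11000(✓)  11011(✓)  11100(✓)  11101(✓)  11110(✓)  11111(✓)
size-2^1 implicants → -0100(✓)  -1000(✓)  -1011(✓)  -1100(✓)  -1101(✓)  -1110(✓)  -1111(✓)  0-100(✓)  01-00(✓)  01-01(✓)  01-10(✓)  01-11(✓)  010-0(✓)  010-1(✓)  0100-(✓)  0101-(✓)  011-0(✓)  011-1(✓)  0110-(✓)  0111-(✓)  1-011  1-100(✓)  1-101(✓)  10-01  100-1  1010-(✓)  11-00(✓)  11-11(✓)  111-0(✓)  111-1(✓)  1110-(✓)  1111-(✓)
size-2^2 implicants → --100  -1-00  -1-11  -11-0(✓)  -11-1(✓)  -110-(✓)  -111-(✓)  01--0(✓)  01--1(✓)  01-0-(✓)  01-1-(✓)  010--(✓)  011--(✓)  1-10-  111--(✓)
size-2^3 implicants → -11--  01---
Unchecked terms (primes): --100, -1-00, -1-11, -11--, 01---, 1-011, 1-10-, 10-01, 100-1
Minterm coverage:
  m4 ⊆ --100 [E]
  m9 ⊆ 01--- [E]
  m10 ⊆ 01--- [E]
  m11 ⊆ -1-11,01---
  m12 ⊆ --100,-1-00,-11--,01---
  m14 ⊆ -11--,01---
  m15 ⊆ -1-11,-11--,01---
  m17 ⊆ 10-01,100-1
  m19 ⊆ 1-011,100-1
  m20 ⊆ --100,1-10-
  m21 ⊆ 1-10-,10-01
  m24 ⊆ -1-00 [E]
  m27 ⊆ -1-11,1-011
  m28 ⊆ --100,-1-00,-11--,1-10-
  m31 ⊆ -1-11,-11--
E = {--100, -1-00, 01---}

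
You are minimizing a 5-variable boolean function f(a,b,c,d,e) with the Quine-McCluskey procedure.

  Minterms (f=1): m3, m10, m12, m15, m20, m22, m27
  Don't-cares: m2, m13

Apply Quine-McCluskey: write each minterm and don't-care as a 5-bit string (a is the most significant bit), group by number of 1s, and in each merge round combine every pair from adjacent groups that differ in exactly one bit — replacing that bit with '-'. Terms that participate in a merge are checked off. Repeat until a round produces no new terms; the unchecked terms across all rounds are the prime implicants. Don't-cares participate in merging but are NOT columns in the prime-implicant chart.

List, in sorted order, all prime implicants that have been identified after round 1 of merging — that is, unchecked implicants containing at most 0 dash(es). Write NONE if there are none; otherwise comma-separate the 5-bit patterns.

size-2^0 implicants → 00010(✓)  00011(✓)  01010(✓)  01100(✓)  01101(✓)  01111(✓)  10100(✓)  10110(✓)  11011
size-2^1 implicants → 0-010  0001-  011-1  0110-  101-0
Unchecked terms (primes): 0-010, 0001-, 011-1, 0110-, 101-0, 11011

11011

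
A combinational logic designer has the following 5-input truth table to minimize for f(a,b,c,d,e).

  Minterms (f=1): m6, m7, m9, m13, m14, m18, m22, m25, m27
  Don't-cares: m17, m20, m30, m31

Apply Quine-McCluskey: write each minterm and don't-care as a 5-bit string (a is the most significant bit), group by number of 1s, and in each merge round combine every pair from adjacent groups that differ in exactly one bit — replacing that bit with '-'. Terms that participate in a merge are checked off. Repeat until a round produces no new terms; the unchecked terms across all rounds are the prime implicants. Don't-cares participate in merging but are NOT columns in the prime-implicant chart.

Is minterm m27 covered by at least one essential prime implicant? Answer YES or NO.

Round 0: 00110✓ 00111✓ 01001✓ 01101✓ 01110✓ 10001✓ 10010✓ 10100✓ 10110✓ 11001✓ 11011✓ 11110✓ 11111✓
Round 1: -0110✓ -1001 -1110✓ 0-110✓ 0011- 01-01 1-001 1-110✓ 10-10 101-0 11-11 110-1 1111-
Round 2: --110
PIs = {--110, -1001, 0011-, 01-01, 1-001, 10-10, 101-0, 11-11, 110-1, 1111-}
Coverage chart:
  m6: --110,0011-
  m7: 0011- ←essential
  m9: -1001,01-01
  m13: 01-01 ←essential
  m14: --110 ←essential
  m18: 10-10 ←essential
  m22: --110,10-10,101-0
  m25: -1001,1-001,110-1
  m27: 11-11,110-1
Essential: --110, 0011-, 01-01, 10-10

NO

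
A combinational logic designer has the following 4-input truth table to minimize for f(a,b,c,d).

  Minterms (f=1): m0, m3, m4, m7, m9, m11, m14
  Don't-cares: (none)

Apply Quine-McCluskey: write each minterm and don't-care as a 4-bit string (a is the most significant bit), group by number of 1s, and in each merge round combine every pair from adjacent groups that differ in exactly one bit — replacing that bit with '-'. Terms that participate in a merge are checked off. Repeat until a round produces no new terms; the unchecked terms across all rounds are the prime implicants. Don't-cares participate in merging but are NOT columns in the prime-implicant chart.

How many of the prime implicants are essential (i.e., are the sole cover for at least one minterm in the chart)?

4

size-2^0 implicants → 0000(✓)  0011(✓)  0100(✓)  0111(✓)  1001(✓)  1011(✓)  1110
size-2^1 implicants → -011  0-00  0-11  10-1
Unchecked terms (primes): -011, 0-00, 0-11, 10-1, 1110
Minterm coverage:
  m0 ⊆ 0-00 [E]
  m3 ⊆ -011,0-11
  m4 ⊆ 0-00 [E]
  m7 ⊆ 0-11 [E]
  m9 ⊆ 10-1 [E]
  m11 ⊆ -011,10-1
  m14 ⊆ 1110 [E]
E = {0-00, 0-11, 10-1, 1110}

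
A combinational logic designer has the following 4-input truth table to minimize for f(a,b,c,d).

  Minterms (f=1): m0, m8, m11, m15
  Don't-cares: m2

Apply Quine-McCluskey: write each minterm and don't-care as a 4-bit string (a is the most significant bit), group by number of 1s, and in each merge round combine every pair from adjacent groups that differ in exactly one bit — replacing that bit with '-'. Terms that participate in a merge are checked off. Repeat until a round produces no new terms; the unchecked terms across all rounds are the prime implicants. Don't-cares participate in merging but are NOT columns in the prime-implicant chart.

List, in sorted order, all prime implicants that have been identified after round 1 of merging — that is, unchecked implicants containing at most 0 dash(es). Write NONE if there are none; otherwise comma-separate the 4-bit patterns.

Round 0: 0000✓ 0010✓ 1000✓ 1011✓ 1111✓
Round 1: -000 00-0 1-11
PIs = {-000, 00-0, 1-11}

NONE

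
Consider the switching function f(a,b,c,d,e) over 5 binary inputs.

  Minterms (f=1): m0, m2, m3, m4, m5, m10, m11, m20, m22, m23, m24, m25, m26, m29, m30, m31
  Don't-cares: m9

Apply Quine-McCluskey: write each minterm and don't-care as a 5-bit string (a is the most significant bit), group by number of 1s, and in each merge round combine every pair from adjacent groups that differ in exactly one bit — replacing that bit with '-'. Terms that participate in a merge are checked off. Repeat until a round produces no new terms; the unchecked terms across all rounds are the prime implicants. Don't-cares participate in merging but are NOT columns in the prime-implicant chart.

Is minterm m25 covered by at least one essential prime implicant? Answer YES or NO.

NO

Round 0: 00000✓ 00010✓ 00011✓ 00100✓ 00101✓ 01001✓ 01010✓ 01011✓ 10100✓ 10110✓ 10111✓ 11000✓ 11001✓ 11010✓ 11101✓ 11110✓ 11111✓
Round 1: -0100 -1001 -1010 0-010✓ 0-011✓ 00-00 000-0 0001-✓ 0010- 010-1 0101-✓ 1-110✓ 1-111✓ 101-0 1011-✓ 11-01 11-10 110-0 1100- 111-1 1111-✓
Round 2: 0-01- 1-11-
PIs = {-0100, -1001, -1010, 0-01-, 00-00, 000-0, 0010-, 010-1, 1-11-, 101-0, 11-01, 11-10, 110-0, 1100-, 111-1}
Coverage chart:
  m0: 00-00,000-0
  m2: 0-01-,000-0
  m3: 0-01- ←essential
  m4: -0100,00-00,0010-
  m5: 0010- ←essential
  m10: -1010,0-01-
  m11: 0-01-,010-1
  m20: -0100,101-0
  m22: 1-11-,101-0
  m23: 1-11- ←essential
  m24: 110-0,1100-
  m25: -1001,11-01,1100-
  m26: -1010,11-10,110-0
  m29: 11-01,111-1
  m30: 1-11-,11-10
  m31: 1-11-,111-1
Essential: 0-01-, 0010-, 1-11-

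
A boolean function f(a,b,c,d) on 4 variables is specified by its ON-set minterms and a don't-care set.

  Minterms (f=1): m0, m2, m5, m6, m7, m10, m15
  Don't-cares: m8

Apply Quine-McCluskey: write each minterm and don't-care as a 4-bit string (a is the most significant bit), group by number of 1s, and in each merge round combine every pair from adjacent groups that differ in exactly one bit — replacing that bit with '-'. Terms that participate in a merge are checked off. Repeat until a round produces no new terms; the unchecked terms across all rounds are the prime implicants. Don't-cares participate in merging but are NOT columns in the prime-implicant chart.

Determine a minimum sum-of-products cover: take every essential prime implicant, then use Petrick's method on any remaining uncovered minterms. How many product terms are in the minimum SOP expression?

4

Round 0: 0000✓ 0010✓ 0101✓ 0110✓ 0111✓ 1000✓ 1010✓ 1111✓
Round 1: -000✓ -010✓ -111 0-10 00-0✓ 01-1 011- 10-0✓
Round 2: -0-0
PIs = {-0-0, -111, 0-10, 01-1, 011-}
Coverage chart:
  m0: -0-0 ←essential
  m2: -0-0,0-10
  m5: 01-1 ←essential
  m6: 0-10,011-
  m7: -111,01-1,011-
  m10: -0-0 ←essential
  m15: -111 ←essential
Essential: -0-0, -111, 01-1
Petrick residual → 0-10
Min cover (4 terms): b'd' + bcd + a'cd' + a'bd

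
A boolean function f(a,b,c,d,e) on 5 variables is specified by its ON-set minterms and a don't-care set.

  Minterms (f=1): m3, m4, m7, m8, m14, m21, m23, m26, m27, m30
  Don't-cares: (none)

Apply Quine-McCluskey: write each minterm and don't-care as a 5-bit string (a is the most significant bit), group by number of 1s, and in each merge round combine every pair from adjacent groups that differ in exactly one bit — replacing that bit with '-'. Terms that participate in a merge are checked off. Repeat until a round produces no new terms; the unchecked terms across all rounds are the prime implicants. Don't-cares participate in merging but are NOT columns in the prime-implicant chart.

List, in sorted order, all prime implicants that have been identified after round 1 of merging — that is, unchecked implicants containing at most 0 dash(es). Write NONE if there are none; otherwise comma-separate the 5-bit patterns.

size-2^0 implicants → 00011(✓)  00100  00111(✓)  01000  01110(✓)  10101(✓)  10111(✓)  11010(✓)  11011(✓)  11110(✓)
size-2^1 implicants → -0111  -1110  00-11  101-1  11-10  1101-
Unchecked terms (primes): -0111, -1110, 00-11, 00100, 01000, 101-1, 11-10, 1101-

00100, 01000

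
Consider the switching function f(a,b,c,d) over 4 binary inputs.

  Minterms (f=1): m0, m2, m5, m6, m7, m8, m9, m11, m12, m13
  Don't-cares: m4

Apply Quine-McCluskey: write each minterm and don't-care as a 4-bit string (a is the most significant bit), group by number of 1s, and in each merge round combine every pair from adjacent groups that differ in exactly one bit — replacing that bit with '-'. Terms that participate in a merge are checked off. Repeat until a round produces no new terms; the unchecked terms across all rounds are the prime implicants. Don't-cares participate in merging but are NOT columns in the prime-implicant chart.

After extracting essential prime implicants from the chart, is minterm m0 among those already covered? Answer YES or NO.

Round 0: 0000✓ 0010✓ 0100✓ 0101✓ 0110✓ 0111✓ 1000✓ 1001✓ 1011✓ 1100✓ 1101✓
Round 1: -000✓ -100✓ -101✓ 0-00✓ 0-10✓ 00-0✓ 01-0✓ 01-1✓ 010-✓ 011-✓ 1-00✓ 1-01✓ 10-1 100-✓ 110-✓
Round 2: --00 -10- 0--0 01-- 1-0-
PIs = {--00, -10-, 0--0, 01--, 1-0-, 10-1}
Coverage chart:
  m0: --00,0--0
  m2: 0--0 ←essential
  m5: -10-,01--
  m6: 0--0,01--
  m7: 01-- ←essential
  m8: --00,1-0-
  m9: 1-0-,10-1
  m11: 10-1 ←essential
  m12: --00,-10-,1-0-
  m13: -10-,1-0-
Essential: 0--0, 01--, 10-1

YES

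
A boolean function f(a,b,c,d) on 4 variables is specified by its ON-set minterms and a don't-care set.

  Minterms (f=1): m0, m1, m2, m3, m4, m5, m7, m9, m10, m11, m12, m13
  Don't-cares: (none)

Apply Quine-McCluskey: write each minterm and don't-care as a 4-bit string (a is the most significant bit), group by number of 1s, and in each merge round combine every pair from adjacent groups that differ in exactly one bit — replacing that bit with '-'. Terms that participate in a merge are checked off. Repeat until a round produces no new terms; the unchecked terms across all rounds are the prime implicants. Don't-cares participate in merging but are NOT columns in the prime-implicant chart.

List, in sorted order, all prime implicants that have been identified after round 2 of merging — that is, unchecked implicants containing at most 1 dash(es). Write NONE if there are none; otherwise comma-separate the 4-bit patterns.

NONE

Round 0: 0000✓ 0001✓ 0010✓ 0011✓ 0100✓ 0101✓ 0111✓ 1001✓ 1010✓ 1011✓ 1100✓ 1101✓
Round 1: -001✓ -010✓ -011✓ -100✓ -101✓ 0-00✓ 0-01✓ 0-11✓ 00-0✓ 00-1✓ 000-✓ 001-✓ 01-1✓ 010-✓ 1-01✓ 10-1✓ 101-✓ 110-✓
Round 2: --01 -0-1 -01- -10- 0--1 0-0- 00--
PIs = {--01, -0-1, -01-, -10-, 0--1, 0-0-, 00--}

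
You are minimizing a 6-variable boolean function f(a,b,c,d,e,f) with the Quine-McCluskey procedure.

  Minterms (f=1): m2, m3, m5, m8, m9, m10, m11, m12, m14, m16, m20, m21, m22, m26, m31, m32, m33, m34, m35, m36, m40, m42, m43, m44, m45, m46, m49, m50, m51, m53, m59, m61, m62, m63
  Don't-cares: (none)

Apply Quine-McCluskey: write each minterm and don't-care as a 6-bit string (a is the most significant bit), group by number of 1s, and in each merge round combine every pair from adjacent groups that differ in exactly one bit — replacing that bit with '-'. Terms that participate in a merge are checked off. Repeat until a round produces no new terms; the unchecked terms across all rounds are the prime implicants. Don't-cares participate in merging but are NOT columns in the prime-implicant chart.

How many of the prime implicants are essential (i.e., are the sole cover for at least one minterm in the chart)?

10

size-2^0 implicants → 000010(✓)  000011(✓)  000101(✓)  001000(✓)  001001(✓)  001010(✓)  001011(✓)  001100(✓)  001110(✓)  010000(✓)  010100(✓)  010101(✓)  010110(✓)  011010(✓)  011111(✓)  100000(✓)  100001(✓)  100010(✓)  100011(✓)  100100(✓)  101000(✓)  101010(✓)  101011(✓)  101100(✓)  101101(✓)  101110(✓)  110001(✓)  110010(✓)  110011(✓)  110101(✓)  111011(✓)  111101(✓)  111110(✓)  111111(✓)
size-2^1 implicants → -00010(✓)  -00011(✓)  -01000(✓)  -01010(✓)  -01011(✓)  -01100(✓)  -01110(✓)  -10101  -11111  0-0101  0-1010  00-010(✓)  00-011(✓)  00001-(✓)  001-00(✓)  001-10(✓)  0010-0(✓)  0010-1(✓)  00100-(✓)  00101-(✓)  0011-0(✓)  010-00  0101-0  01010-  1-0001(✓)  1-0010(✓)  1-0011(✓)  1-1011(✓)  1-1101  1-1110  10-000(✓)  10-010(✓)  10-011(✓)  10-100(✓)  100-00(✓)  1000-0(✓)  1000-1(✓)  10000-(✓)  10001-(✓)  101-00(✓)  101-10(✓)  1010-0(✓)  10101-(✓)  1011-0(✓)  10110-  11-011(✓)  11-101  110-01  1100-1(✓)  11001-(✓)  111-11  1111-1  11111-
size-2^2 implicants → -0-010(✓)  -0-011(✓)  -0001-(✓)  -01-00(✓)  -01-10(✓)  -010-0(✓)  -0101-(✓)  -011-0(✓)  00-01-(✓)  001--0(✓)  0010--  1--011  1-00-1  1-001-  10--00  10-0-0  10-01-(✓)  1000--  101--0(✓)
size-2^3 implicants → -0-01-  -01--0
Unchecked terms (primes): -0-01-, -01--0, -10101, -11111, 0-0101, 0-1010, 0010--, 010-00, 0101-0, 01010-, 1--011, 1-00-1, 1-001-, 1-1101, 1-1110, 10--00, 10-0-0, 1000--, 10110-, 11-101, 110-01, 111-11, 1111-1, 11111-
Minterm coverage:
  m2 ⊆ -0-01- [E]
  m3 ⊆ -0-01- [E]
  m5 ⊆ 0-0101 [E]
  m8 ⊆ -01--0,0010--
  m9 ⊆ 0010-- [E]
  m10 ⊆ -0-01-,-01--0,0-1010,0010--
  m11 ⊆ -0-01-,0010--
  m12 ⊆ -01--0 [E]
  m14 ⊆ -01--0 [E]
  m16 ⊆ 010-00 [E]
  m20 ⊆ 010-00,0101-0,01010-
  m21 ⊆ -10101,0-0101,01010-
  m22 ⊆ 0101-0 [E]
  m26 ⊆ 0-1010 [E]
  m31 ⊆ -11111 [E]
  m32 ⊆ 10--00,10-0-0,1000--
  m33 ⊆ 1-00-1,1000--
  m34 ⊆ -0-01-,1-001-,10-0-0,1000--
  m35 ⊆ -0-01-,1--011,1-00-1,1-001-,1000--
  m36 ⊆ 10--00 [E]
  m40 ⊆ -01--0,10--00,10-0-0
  m42 ⊆ -0-01-,-01--0,10-0-0
  m43 ⊆ -0-01-,1--011
  m44 ⊆ -01--0,10--00,10110-
  m45 ⊆ 1-1101,10110-
  m46 ⊆ -01--0,1-1110
  m49 ⊆ 1-00-1,110-01
  m50 ⊆ 1-001- [E]
  m51 ⊆ 1--011,1-00-1,1-001-
  m53 ⊆ -10101,11-101,110-01
  m59 ⊆ 1--011,111-11
  m61 ⊆ 1-1101,11-101,1111-1
  m62 ⊆ 1-1110,11111-
  m63 ⊆ -11111,111-11,1111-1,11111-
E = {-0-01-, -01--0, -11111, 0-0101, 0-1010, 0010--, 010-00, 0101-0, 1-001-, 10--00}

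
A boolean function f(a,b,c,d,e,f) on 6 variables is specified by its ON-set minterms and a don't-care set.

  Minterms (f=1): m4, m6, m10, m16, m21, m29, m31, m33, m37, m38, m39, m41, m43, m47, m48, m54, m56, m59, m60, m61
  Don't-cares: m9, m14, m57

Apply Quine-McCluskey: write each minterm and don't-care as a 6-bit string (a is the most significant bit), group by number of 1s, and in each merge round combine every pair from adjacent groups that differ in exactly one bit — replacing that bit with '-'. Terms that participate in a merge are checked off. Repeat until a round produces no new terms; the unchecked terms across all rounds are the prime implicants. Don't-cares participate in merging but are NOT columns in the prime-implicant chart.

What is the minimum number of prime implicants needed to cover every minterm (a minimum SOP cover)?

Round 0: 000100✓ 000110✓ 001001✓ 001010✓ 001110✓ 010000✓ 010101✓ 011101✓ 011111✓ 100001✓ 100101✓ 100110✓ 100111✓ 101001✓ 101011✓ 101111✓ 110000✓ 110110✓ 111000✓ 111001✓ 111011✓ 111100✓ 111101✓
Round 1: -00110 -01001 -10000 -11101 00-110 0001-0 001-10 01-101 0111-1 1-0110 1-1001✓ 1-1011✓ 10-001 10-111 100-01 1001-1 10011- 101-11 1010-1✓ 11-000 111-00✓ 111-01✓ 1110-1✓ 11100-✓ 11110-✓
Round 2: 1-10-1 111-0-
PIs = {-00110, -01001, -10000, -11101, 00-110, 0001-0, 001-10, 01-101, 0111-1, 1-0110, 1-10-1, 10-001, 10-111, 100-01, 1001-1, 10011-, 101-11, 11-000, 111-0-}
Coverage chart:
  m4: 0001-0 ←essential
  m6: -00110,00-110,0001-0
  m10: 001-10 ←essential
  m16: -10000 ←essential
  m21: 01-101 ←essential
  m29: -11101,01-101,0111-1
  m31: 0111-1 ←essential
  m33: 10-001,100-01
  m37: 100-01,1001-1
  m38: -00110,1-0110,10011-
  m39: 10-111,1001-1,10011-
  m41: -01001,1-10-1,10-001
  m43: 1-10-1,101-11
  m47: 10-111,101-11
  m48: -10000,11-000
  m54: 1-0110 ←essential
  m56: 11-000,111-0-
  m59: 1-10-1 ←essential
  m60: 111-0- ←essential
  m61: -11101,111-0-
Essential: -10000, 0001-0, 001-10, 01-101, 0111-1, 1-0110, 1-10-1, 111-0-
Petrick residual → 10-111, 100-01
Min cover (10 terms): bc'd'e'f' + a'b'c'df' + a'b'cef' + a'bde'f + a'bcdf + ac'def' + acd'f + ab'def + ab'c'e'f + abce'

10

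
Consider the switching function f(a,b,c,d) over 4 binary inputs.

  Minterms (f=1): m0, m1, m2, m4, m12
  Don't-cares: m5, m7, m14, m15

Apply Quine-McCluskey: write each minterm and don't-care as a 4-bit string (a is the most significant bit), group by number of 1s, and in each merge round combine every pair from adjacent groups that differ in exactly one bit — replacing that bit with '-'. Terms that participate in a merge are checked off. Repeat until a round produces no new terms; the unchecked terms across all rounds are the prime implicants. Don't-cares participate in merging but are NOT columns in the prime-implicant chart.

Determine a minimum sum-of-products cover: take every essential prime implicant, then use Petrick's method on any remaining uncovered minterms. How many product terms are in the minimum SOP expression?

size-2^0 implicants → 0000(✓)  0001(✓)  0010(✓)  0100(✓)  0101(✓)  0111(✓)  1100(✓)  1110(✓)  1111(✓)
size-2^1 implicants → -100  -111  0-00(✓)  0-01(✓)  00-0  000-(✓)  01-1  010-(✓)  11-0  111-
size-2^2 implicants → 0-0-
Unchecked terms (primes): -100, -111, 0-0-, 00-0, 01-1, 11-0, 111-
Minterm coverage:
  m0 ⊆ 0-0-,00-0
  m1 ⊆ 0-0- [E]
  m2 ⊆ 00-0 [E]
  m4 ⊆ -100,0-0-
  m12 ⊆ -100,11-0
E = {0-0-, 00-0}
Petrick residual → -100
Cover = bc'd' + a'c' + a'b'd'  |cover|=3

3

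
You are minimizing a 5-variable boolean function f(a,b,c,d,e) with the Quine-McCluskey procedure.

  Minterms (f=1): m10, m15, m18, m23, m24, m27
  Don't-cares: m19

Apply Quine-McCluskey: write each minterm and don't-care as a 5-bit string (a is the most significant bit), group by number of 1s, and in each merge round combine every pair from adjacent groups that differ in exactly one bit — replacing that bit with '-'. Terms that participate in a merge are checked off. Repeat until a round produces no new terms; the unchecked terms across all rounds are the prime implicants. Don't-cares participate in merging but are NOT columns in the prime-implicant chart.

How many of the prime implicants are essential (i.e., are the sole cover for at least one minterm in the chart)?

Round 0: 01010 01111 10010✓ 10011✓ 10111✓ 11000 11011✓
Round 1: 1-011 10-11 1001-
PIs = {01010, 01111, 1-011, 10-11, 1001-, 11000}
Coverage chart:
  m10: 01010 ←essential
  m15: 01111 ←essential
  m18: 1001- ←essential
  m23: 10-11 ←essential
  m24: 11000 ←essential
  m27: 1-011 ←essential
Essential: 01010, 01111, 1-011, 10-11, 1001-, 11000

6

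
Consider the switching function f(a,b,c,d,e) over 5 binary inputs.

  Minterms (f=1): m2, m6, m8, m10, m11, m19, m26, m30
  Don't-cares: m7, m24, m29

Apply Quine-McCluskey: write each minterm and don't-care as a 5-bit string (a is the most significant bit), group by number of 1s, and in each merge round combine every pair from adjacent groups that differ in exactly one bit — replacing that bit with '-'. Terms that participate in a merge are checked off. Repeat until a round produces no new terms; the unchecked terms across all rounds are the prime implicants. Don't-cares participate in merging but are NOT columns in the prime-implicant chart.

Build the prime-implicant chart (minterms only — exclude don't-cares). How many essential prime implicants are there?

Round 0: 00010✓ 00110✓ 00111✓ 01000✓ 01010✓ 01011✓ 10011 11000✓ 11010✓ 11101 11110✓
Round 1: -1000✓ -1010✓ 0-010 00-10 0011- 010-0✓ 0101- 11-10 110-0✓
Round 2: -10-0
PIs = {-10-0, 0-010, 00-10, 0011-, 0101-, 10011, 11-10, 11101}
Coverage chart:
  m2: 0-010,00-10
  m6: 00-10,0011-
  m8: -10-0 ←essential
  m10: -10-0,0-010,0101-
  m11: 0101- ←essential
  m19: 10011 ←essential
  m26: -10-0,11-10
  m30: 11-10 ←essential
Essential: -10-0, 0101-, 10011, 11-10

4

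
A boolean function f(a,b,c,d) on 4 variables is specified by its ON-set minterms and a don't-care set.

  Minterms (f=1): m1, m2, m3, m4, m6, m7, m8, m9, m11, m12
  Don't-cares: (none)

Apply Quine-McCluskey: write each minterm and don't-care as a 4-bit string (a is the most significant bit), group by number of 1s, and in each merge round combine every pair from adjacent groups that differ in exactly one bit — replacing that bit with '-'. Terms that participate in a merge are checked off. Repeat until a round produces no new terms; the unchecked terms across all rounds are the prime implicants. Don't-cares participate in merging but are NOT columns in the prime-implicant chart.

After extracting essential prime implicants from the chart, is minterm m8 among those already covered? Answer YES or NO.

NO

[col 0] 0001*, 0010*, 0011*, 0100*, 0110*, 0111*, 1000*, 1001*, 1011*, 1100*
[col 1] -001*, -011*, -100, 0-10*, 0-11*, 00-1*, 001-*, 01-0, 011-*, 1-00, 10-1*, 100-
[col 2] -0-1, 0-1-
Prime implicants: -0-1, -100, 0-1-, 01-0, 1-00, 100-
PI chart (minterm → PIs covering it):
  1 | -0-1  (sole → essential)
  2 | 0-1-  (sole → essential)
  3 | -0-1,0-1-
  4 | -100,01-0
  6 | 0-1-,01-0
  7 | 0-1-  (sole → essential)
  8 | 1-00,100-
  9 | -0-1,100-
  11 | -0-1  (sole → essential)
  12 | -100,1-00
Essential prime implicants: -0-1, 0-1-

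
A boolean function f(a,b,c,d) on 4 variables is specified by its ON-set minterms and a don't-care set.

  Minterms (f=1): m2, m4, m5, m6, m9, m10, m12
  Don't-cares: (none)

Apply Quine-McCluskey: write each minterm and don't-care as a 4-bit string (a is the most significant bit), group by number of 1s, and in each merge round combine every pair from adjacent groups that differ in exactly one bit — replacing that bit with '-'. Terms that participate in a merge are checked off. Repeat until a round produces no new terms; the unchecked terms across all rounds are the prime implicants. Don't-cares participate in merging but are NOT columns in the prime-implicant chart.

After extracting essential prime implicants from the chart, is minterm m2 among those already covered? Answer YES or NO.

size-2^0 implicants → 0010(✓)  0100(✓)  0101(✓)  0110(✓)  1001  1010(✓)  1100(✓)
size-2^1 implicants → -010  -100  0-10  01-0  010-
Unchecked terms (primes): -010, -100, 0-10, 01-0, 010-, 1001
Minterm coverage:
  m2 ⊆ -010,0-10
  m4 ⊆ -100,01-0,010-
  m5 ⊆ 010- [E]
  m6 ⊆ 0-10,01-0
  m9 ⊆ 1001 [E]
  m10 ⊆ -010 [E]
  m12 ⊆ -100 [E]
E = {-010, -100, 010-, 1001}

YES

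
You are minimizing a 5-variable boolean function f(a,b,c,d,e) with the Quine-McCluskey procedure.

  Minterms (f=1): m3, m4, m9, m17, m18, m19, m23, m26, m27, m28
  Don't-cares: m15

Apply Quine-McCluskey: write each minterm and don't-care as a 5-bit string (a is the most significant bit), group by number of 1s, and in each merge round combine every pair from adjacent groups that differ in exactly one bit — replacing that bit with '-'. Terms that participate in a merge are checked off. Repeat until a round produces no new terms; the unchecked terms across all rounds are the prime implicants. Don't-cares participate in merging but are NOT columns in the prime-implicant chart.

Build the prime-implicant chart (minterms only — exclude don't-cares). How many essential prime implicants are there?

size-2^0 implicants → 00011(✓)  00100  01001  01111  10001(✓)  10010(✓)  10011(✓)  10111(✓)  11010(✓)  11011(✓)  11100
size-2^1 implicants → -0011  1-010(✓)  1-011(✓)  10-11  100-1  1001-(✓)  1101-(✓)
size-2^2 implicants → 1-01-
Unchecked terms (primes): -0011, 00100, 01001, 01111, 1-01-, 10-11, 100-1, 11100
Minterm coverage:
  m3 ⊆ -0011 [E]
  m4 ⊆ 00100 [E]
  m9 ⊆ 01001 [E]
  m17 ⊆ 100-1 [E]
  m18 ⊆ 1-01- [E]
  m19 ⊆ -0011,1-01-,10-11,100-1
  m23 ⊆ 10-11 [E]
  m26 ⊆ 1-01- [E]
  m27 ⊆ 1-01- [E]
  m28 ⊆ 11100 [E]
E = {-0011, 00100, 01001, 1-01-, 10-11, 100-1, 11100}

7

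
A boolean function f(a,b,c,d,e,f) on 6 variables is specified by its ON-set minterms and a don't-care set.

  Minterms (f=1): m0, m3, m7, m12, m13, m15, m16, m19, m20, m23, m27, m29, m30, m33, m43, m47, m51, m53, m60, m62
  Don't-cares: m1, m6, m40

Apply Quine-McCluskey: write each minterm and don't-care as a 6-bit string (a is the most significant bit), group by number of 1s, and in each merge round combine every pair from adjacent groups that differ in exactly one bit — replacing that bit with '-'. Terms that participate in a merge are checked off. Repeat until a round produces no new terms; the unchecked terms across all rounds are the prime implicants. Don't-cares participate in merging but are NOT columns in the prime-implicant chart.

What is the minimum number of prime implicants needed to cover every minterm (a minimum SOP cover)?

[col 0] 000000*, 000001*, 000011*, 000110*, 000111*, 001100*, 001101*, 001111*, 010000*, 010011*, 010100*, 010111*, 011011*, 011101*, 011110*, 100001*, 101000, 101011*, 101111*, 110011*, 110101, 111100*, 111110*
[col 1] -00001, -01111, -10011, -11110, 0-0000, 0-0011*, 0-0111*, 0-1101, 00-111, 000-11*, 0000-1, 00000-, 00011-, 0011-1, 00110-, 01-011, 010-00, 010-11*, 101-11, 1111-0
[col 2] 0-0-11
Prime implicants: -00001, -01111, -10011, -11110, 0-0-11, 0-0000, 0-1101, 00-111, 0000-1, 00000-, 00011-, 0011-1, 00110-, 01-011, 010-00, 101-11, 101000, 110101, 1111-0
PI chart (minterm → PIs covering it):
  0 | 0-0000,00000-
  3 | 0-0-11,0000-1
  7 | 0-0-11,00-111,00011-
  12 | 00110-  (sole → essential)
  13 | 0-1101,0011-1,00110-
  15 | -01111,00-111,0011-1
  16 | 0-0000,010-00
  19 | -10011,0-0-11,01-011
  20 | 010-00  (sole → essential)
  23 | 0-0-11  (sole → essential)
  27 | 01-011  (sole → essential)
  29 | 0-1101  (sole → essential)
  30 | -11110  (sole → essential)
  33 | -00001  (sole → essential)
  43 | 101-11  (sole → essential)
  47 | -01111,101-11
  51 | -10011  (sole → essential)
  53 | 110101  (sole → essential)
  60 | 1111-0  (sole → essential)
  62 | -11110,1111-0
Essential prime implicants: -00001, -10011, -11110, 0-0-11, 0-1101, 00110-, 01-011, 010-00, 101-11, 110101, 1111-0
Petrick residual → -01111, 0-0000
Minimum SOP uses 13 PIs: b'c'd'e'f + b'cdef + bc'd'ef + bcdef' + a'c'ef + a'c'd'e'f' + a'cde'f + a'b'cde' + a'bd'ef + a'bc'e'f' + ab'cef + abc'de'f + abcdf'

13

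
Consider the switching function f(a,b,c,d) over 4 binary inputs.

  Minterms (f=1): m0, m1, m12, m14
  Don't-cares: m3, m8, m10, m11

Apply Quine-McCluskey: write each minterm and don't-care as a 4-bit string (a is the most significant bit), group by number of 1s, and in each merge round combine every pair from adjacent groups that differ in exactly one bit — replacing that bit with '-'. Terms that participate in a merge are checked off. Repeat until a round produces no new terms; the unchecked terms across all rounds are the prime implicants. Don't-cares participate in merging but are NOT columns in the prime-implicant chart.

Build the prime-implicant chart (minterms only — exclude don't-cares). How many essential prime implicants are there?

1

size-2^0 implicants → 0000(✓)  0001(✓)  0011(✓)  1000(✓)  1010(✓)  1011(✓)  1100(✓)  1110(✓)
size-2^1 implicants → -000  -011  00-1  000-  1-00(✓)  1-10(✓)  10-0(✓)  101-  11-0(✓)
size-2^2 implicants → 1--0
Unchecked terms (primes): -000, -011, 00-1, 000-, 1--0, 101-
Minterm coverage:
  m0 ⊆ -000,000-
  m1 ⊆ 00-1,000-
  m12 ⊆ 1--0 [E]
  m14 ⊆ 1--0 [E]
E = {1--0}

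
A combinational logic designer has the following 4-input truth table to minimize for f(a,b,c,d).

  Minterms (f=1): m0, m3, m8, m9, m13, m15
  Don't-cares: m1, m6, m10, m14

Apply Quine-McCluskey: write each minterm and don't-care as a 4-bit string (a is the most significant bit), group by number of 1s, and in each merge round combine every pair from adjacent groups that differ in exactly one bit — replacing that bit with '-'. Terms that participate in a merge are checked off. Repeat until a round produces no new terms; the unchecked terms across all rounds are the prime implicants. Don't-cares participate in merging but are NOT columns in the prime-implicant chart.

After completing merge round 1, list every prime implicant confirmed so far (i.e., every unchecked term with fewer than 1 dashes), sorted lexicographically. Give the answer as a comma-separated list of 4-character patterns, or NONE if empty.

Round 0: 0000✓ 0001✓ 0011✓ 0110✓ 1000✓ 1001✓ 1010✓ 1101✓ 1110✓ 1111✓
Round 1: -000✓ -001✓ -110 00-1 000-✓ 1-01 1-10 10-0 100-✓ 11-1 111-
Round 2: -00-
PIs = {-00-, -110, 00-1, 1-01, 1-10, 10-0, 11-1, 111-}

NONE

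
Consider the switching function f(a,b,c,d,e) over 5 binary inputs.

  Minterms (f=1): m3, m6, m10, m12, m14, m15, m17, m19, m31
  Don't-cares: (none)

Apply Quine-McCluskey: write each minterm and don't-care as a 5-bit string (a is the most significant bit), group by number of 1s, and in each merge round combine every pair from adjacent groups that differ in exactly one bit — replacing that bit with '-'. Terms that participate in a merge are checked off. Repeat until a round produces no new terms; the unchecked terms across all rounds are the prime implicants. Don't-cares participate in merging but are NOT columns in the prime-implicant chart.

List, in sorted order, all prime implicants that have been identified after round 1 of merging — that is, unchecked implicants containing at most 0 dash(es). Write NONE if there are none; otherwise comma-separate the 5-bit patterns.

[col 0] 00011*, 00110*, 01010*, 01100*, 01110*, 01111*, 10001*, 10011*, 11111*
[col 1] -0011, -1111, 0-110, 01-10, 011-0, 0111-, 100-1
Prime implicants: -0011, -1111, 0-110, 01-10, 011-0, 0111-, 100-1

NONE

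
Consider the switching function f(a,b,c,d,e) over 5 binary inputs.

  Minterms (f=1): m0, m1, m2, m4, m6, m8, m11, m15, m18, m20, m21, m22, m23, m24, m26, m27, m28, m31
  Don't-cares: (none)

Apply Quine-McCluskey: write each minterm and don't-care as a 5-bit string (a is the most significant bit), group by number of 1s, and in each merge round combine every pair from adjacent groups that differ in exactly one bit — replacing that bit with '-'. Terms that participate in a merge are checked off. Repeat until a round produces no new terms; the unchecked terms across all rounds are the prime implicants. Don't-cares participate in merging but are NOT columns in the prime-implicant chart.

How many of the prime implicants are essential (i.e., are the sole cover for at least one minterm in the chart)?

3

size-2^0 implicants → 00000(✓)  00001(✓)  00010(✓)  00100(✓)  00110(✓)  01000(✓)  01011(✓)  01111(✓)  10010(✓)  10100(✓)  10101(✓)  10110(✓)  10111(✓)  11000(✓)  11010(✓)  11011(✓)  11100(✓)  11111(✓)
size-2^1 implicants → -0010(✓)  -0100(✓)  -0110(✓)  -1000  -1011(✓)  -1111(✓)  0-000  00-00(✓)  00-10(✓)  000-0(✓)  0000-  001-0(✓)  01-11(✓)  1-010  1-100  1-111  10-10(✓)  101-0(✓)  101-1(✓)  1010-(✓)  1011-(✓)  11-00  11-11(✓)  110-0  1101-
size-2^2 implicants → -0-10  -01-0  -1-11  00--0  101--
Unchecked terms (primes): -0-10, -01-0, -1-11, -1000, 0-000, 00--0, 0000-, 1-010, 1-100, 1-111, 101--, 11-00, 110-0, 1101-
Minterm coverage:
  m0 ⊆ 0-000,00--0,0000-
  m1 ⊆ 0000- [E]
  m2 ⊆ -0-10,00--0
  m4 ⊆ -01-0,00--0
  m6 ⊆ -0-10,-01-0,00--0
  m8 ⊆ -1000,0-000
  m11 ⊆ -1-11 [E]
  m15 ⊆ -1-11 [E]
  m18 ⊆ -0-10,1-010
  m20 ⊆ -01-0,1-100,101--
  m21 ⊆ 101-- [E]
  m22 ⊆ -0-10,-01-0,101--
  m23 ⊆ 1-111,101--
  m24 ⊆ -1000,11-00,110-0
  m26 ⊆ 1-010,110-0,1101-
  m27 ⊆ -1-11,1101-
  m28 ⊆ 1-100,11-00
  m31 ⊆ -1-11,1-111
E = {-1-11, 0000-, 101--}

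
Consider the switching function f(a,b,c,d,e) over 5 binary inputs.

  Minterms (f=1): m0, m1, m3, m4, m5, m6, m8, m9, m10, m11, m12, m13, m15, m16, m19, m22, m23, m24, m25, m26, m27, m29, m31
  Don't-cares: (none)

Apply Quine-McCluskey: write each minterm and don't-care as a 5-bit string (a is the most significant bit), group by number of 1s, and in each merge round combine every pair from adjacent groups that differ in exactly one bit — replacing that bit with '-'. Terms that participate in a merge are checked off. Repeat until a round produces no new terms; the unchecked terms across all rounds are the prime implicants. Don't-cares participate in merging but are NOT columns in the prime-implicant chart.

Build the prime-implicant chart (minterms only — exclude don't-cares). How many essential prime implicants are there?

Round 0: 00000✓ 00001✓ 00011✓ 00100✓ 00101✓ 00110✓ 01000✓ 01001✓ 01010✓ 01011✓ 01100✓ 01101✓ 01111✓ 10000✓ 10011✓ 10110✓ 10111✓ 11000✓ 11001✓ 11010✓ 11011✓ 11101✓ 11111✓
Round 1: -0000✓ -0011✓ -0110 -1000✓ -1001✓ -1010✓ -1011✓ -1101✓ -1111✓ 0-000✓ 0-001✓ 0-011✓ 0-100✓ 0-101✓ 00-00✓ 00-01✓ 000-1✓ 0000-✓ 001-0 0010-✓ 01-00✓ 01-01✓ 01-11✓ 010-0✓ 010-1✓ 0100-✓ 0101-✓ 011-1✓ 0110-✓ 1-000✓ 1-011✓ 1-111✓ 10-11✓ 1011- 11-01✓ 11-11✓ 110-0✓ 110-1✓ 1100-✓ 1101-✓ 111-1✓
Round 2: --000 --011 -1-01✓ -1-11✓ -10-0✓ -10-1✓ -100-✓ -101-✓ -11-1✓ 0--00✓ 0--01✓ 0-0-1 0-00-✓ 0-10-✓ 00-0-✓ 01--1✓ 01-0-✓ 010--✓ 1--11 11--1✓ 110--✓
Round 3: -1--1 -10-- 0--0-
PIs = {--000, --011, -0110, -1--1, -10--, 0--0-, 0-0-1, 001-0, 1--11, 1011-}
Coverage chart:
  m0: --000,0--0-
  m1: 0--0-,0-0-1
  m3: --011,0-0-1
  m4: 0--0-,001-0
  m5: 0--0- ←essential
  m6: -0110,001-0
  m8: --000,-10--,0--0-
  m9: -1--1,-10--,0--0-,0-0-1
  m10: -10-- ←essential
  m11: --011,-1--1,-10--,0-0-1
  m12: 0--0- ←essential
  m13: -1--1,0--0-
  m15: -1--1 ←essential
  m16: --000 ←essential
  m19: --011,1--11
  m22: -0110,1011-
  m23: 1--11,1011-
  m24: --000,-10--
  m25: -1--1,-10--
  m26: -10-- ←essential
  m27: --011,-1--1,-10--,1--11
  m29: -1--1 ←essential
  m31: -1--1,1--11
Essential: --000, -1--1, -10--, 0--0-

4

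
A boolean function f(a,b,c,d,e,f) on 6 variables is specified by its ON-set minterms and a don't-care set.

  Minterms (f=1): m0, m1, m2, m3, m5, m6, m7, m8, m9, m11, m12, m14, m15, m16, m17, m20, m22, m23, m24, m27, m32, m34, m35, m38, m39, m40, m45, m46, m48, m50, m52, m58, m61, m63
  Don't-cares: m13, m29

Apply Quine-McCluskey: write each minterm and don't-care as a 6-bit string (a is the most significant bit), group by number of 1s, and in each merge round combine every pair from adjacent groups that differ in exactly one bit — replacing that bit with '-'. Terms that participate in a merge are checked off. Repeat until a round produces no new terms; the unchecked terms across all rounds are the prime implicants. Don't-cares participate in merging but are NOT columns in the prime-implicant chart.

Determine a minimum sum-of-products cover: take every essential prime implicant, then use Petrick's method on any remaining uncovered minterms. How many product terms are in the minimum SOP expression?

13

size-2^0 implicants → 000000(✓)  000001(✓)  000010(✓)  000011(✓)  000101(✓)  000110(✓)  000111(✓)  001000(✓)  001001(✓)  001011(✓)  001100(✓)  001101(✓)  001110(✓)  001111(✓)  010000(✓)  010001(✓)  010100(✓)  010110(✓)  010111(✓)  011000(✓)  011011(✓)  011101(✓)  100000(✓)  100010(✓)  100011(✓)  100110(✓)  100111(✓)  101000(✓)  101101(✓)  101110(✓)  110000(✓)  110010(✓)  110100(✓)  111010(✓)  111101(✓)  111111(✓)
size-2^1 implicants → -00000(✓)  -00010(✓)  -00011(✓)  -00110(✓)  -00111(✓)  -01000(✓)  -01101(✓)  -01110(✓)  -10000(✓)  -10100(✓)  -11101(✓)  0-0000(✓)  0-0001(✓)  0-0110(✓)  0-0111(✓)  0-1000(✓)  0-1011  0-1101(✓)  00-000(✓)  00-001(✓)  00-011(✓)  00-101(✓)  00-110(✓)  00-111(✓)  000-01(✓)  000-10(✓)  000-11(✓)  0000-0(✓)  0000-1(✓)  00000-(✓)  00001-(✓)  0001-1(✓)  00011-(✓)  001-00(✓)  001-01(✓)  001-11(✓)  0010-1(✓)  00100-(✓)  0011-0(✓)  0011-1(✓)  00110-(✓)  00111-(✓)  01-000(✓)  010-00(✓)  01000-(✓)  0101-0  01011-(✓)  1-0000(✓)  1-0010(✓)  1-1101(✓)  10-000(✓)  10-110(✓)  100-10(✓)  100-11(✓)  1000-0(✓)  10001-(✓)  10011-(✓)  11-010  110-00(✓)  1100-0(✓)  1111-1
size-2^2 implicants → --0000  --1101  -0-000  -0-110  -00-10(✓)  -00-11(✓)  -000-0  -0001-(✓)  -0011-(✓)  -10-00  0--000  0-000-  0-011-  00--01(✓)  00--11(✓)  00-0-1(✓)  00-00-  00-1-1(✓)  00-11-  000--1(✓)  000-1-(✓)  0000--  001--1(✓)  001-0-  0011--  1-00-0  100-1-(✓)
size-2^3 implicants → -00-1-  00---1
Unchecked terms (primes): --0000, --1101, -0-000, -0-110, -00-1-, -000-0, -10-00, 0--000, 0-000-, 0-011-, 0-1011, 00---1, 00-00-, 00-11-, 0000--, 001-0-, 0011--, 0101-0, 1-00-0, 11-010, 1111-1
Minterm coverage:
  m0 ⊆ --0000,-0-000,-000-0,0--000,0-000-,00-00-,0000--
  m1 ⊆ 0-000-,00---1,00-00-,0000--
  m2 ⊆ -00-1-,-000-0,0000--
  m3 ⊆ -00-1-,00---1,0000--
  m5 ⊆ 00---1 [E]
  m6 ⊆ -0-110,-00-1-,0-011-,00-11-
  m7 ⊆ -00-1-,0-011-,00---1,00-11-
  m8 ⊆ -0-000,0--000,00-00-,001-0-
  m9 ⊆ 00---1,00-00-,001-0-
  m11 ⊆ 0-1011,00---1
  m12 ⊆ 001-0-,0011--
  m14 ⊆ -0-110,00-11-,0011--
  m15 ⊆ 00---1,00-11-,0011--
  m16 ⊆ --0000,-10-00,0--000,0-000-
  m17 ⊆ 0-000- [E]
  m20 ⊆ -10-00,0101-0
  m22 ⊆ 0-011-,0101-0
  m23 ⊆ 0-011- [E]
  m24 ⊆ 0--000 [E]
  m27 ⊆ 0-1011 [E]
  m32 ⊆ --0000,-0-000,-000-0,1-00-0
  m34 ⊆ -00-1-,-000-0,1-00-0
  m35 ⊆ -00-1- [E]
  m38 ⊆ -0-110,-00-1-
  m39 ⊆ -00-1- [E]
  m40 ⊆ -0-000 [E]
  m45 ⊆ --1101 [E]
  m46 ⊆ -0-110 [E]
  m48 ⊆ --0000,-10-00,1-00-0
  m50 ⊆ 1-00-0,11-010
  m52 ⊆ -10-00 [E]
  m58 ⊆ 11-010 [E]
  m61 ⊆ --1101,1111-1
  m63 ⊆ 1111-1 [E]
E = {--1101, -0-000, -0-110, -00-1-, -10-00, 0--000, 0-000-, 0-011-, 0-1011, 00---1, 11-010, 1111-1}
Petrick residual → 001-0-
Cover = cde'f + b'd'e'f' + b'def' + b'c'e + bc'e'f' + a'd'e'f' + a'c'd'e' + a'c'de + a'cd'ef + a'b'f + a'b'ce' + abd'ef' + abcdf  |cover|=13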